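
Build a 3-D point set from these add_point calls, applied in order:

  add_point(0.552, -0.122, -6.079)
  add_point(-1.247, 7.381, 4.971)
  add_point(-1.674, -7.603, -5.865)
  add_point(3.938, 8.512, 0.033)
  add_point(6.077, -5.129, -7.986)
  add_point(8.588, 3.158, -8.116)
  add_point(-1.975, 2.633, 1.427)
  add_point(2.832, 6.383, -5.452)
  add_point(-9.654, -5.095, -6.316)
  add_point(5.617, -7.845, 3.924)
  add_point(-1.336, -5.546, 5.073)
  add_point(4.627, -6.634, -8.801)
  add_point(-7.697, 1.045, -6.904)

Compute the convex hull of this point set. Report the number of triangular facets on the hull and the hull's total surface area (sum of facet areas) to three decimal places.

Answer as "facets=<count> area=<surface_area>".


11 of the 13 inputs are extreme points: [1, 2, 3, 4, 5, 7, 8, 9, 10, 11, 12].

Area of each hull facet:
  f1: (p3, p9, p5) → 85.5319
  f2: (p1, p3, p9) → 59.5007
  f3: (p12, p11, p8) → 46.0969
  f4: (p12, p11, p5) → 76.2578
  f5: (p12, p1, p8) → 42.8490
  f6: (p12, p1, p3) → 53.3398
  f7: (p10, p1, p8) → 91.1536
  f8: (p10, p1, p9) → 45.6714
  f9: (p2, p11, p8) → 17.9726
  f10: (p2, p11, p9) → 41.9947
  f11: (p2, p10, p8) → 46.6219
  f12: (p2, p10, p9) → 40.5881
  f13: (p4, p9, p5) → 51.4091
  f14: (p4, p11, p5) → 5.5032
  f15: (p4, p11, p9) → 13.4852
  f16: (p7, p3, p5) → 19.9138
  f17: (p7, p12, p5) → 37.4170
  f18: (p7, p12, p3) → 32.0577
Σ area = 807.365

Euler: V−E+F = 11−27+18 = 2.

facets=18 area=807.365


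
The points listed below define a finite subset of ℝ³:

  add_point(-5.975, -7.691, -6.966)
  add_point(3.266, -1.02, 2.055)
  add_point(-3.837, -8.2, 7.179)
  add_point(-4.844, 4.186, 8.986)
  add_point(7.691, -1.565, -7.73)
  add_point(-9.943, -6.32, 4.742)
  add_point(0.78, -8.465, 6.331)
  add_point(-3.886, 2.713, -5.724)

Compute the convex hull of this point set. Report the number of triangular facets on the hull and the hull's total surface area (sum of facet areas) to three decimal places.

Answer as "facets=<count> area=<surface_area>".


8 of the 8 inputs are extreme points: [0, 1, 2, 3, 4, 5, 6, 7].

Facet areas (half cross-product norm):
  f1: (p7, p3, p5) → 84.4863
  f2: (p7, p3, p4) → 89.6036
  f3: (p2, p3, p5) → 41.0689
  f4: (p2, p6, p3) → 29.1392
  f5: (p1, p3, p4) → 35.1474
  f6: (p1, p6, p4) → 41.4054
  f7: (p1, p6, p3) → 52.7637
  f8: (p0, p7, p5) → 65.6473
  f9: (p0, p7, p4) → 65.8161
  f10: (p0, p6, p4) → 105.0741
  f11: (p0, p2, p5) → 42.5158
  f12: (p0, p2, p6) → 33.6371
Σ area = 686.305

Euler characteristic 8−18+12 = 2 ✓

facets=12 area=686.305


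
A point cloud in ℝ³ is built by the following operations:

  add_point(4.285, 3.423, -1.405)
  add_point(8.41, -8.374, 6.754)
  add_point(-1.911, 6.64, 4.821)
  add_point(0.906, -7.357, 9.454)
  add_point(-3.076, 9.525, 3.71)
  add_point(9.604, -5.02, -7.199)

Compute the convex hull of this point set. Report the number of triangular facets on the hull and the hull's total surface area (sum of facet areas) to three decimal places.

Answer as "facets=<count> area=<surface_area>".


facets=8 area=462.216

Hull vertices (6/6): indices [0, 1, 2, 3, 4, 5].

Per-facet area ½‖(b−a)×(c−a)‖:
  f1: (p3, p5, p4) → 165.5074
  f2: (p1, p3, p5) → 53.6994
  f3: (p0, p5, p4) → 17.1861
  f4: (p0, p1, p4) → 75.0292
  f5: (p0, p1, p5) → 77.6900
  f6: (p2, p3, p4) → 4.3823
  f7: (p2, p1, p4) → 9.4753
  f8: (p2, p1, p3) → 59.2460
Σ area = 462.216

Euler: V−E+F = 6−12+8 = 2.


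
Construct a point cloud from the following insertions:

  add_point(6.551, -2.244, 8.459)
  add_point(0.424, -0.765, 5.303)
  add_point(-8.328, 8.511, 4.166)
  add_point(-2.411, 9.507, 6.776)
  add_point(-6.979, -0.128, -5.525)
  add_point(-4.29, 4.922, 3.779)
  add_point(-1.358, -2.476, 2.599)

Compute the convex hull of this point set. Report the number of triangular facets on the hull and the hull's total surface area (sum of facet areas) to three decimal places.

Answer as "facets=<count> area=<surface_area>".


facets=8 area=344.319

Hull vertices (6/7): indices [0, 1, 2, 3, 4, 6].

Triangle areas on the boundary:
  f1: (p3, p0, p2) → 42.9598
  f2: (p3, p4, p2) → 40.6898
  f3: (p3, p4, p0) → 118.2901
  f4: (p6, p4, p2) → 61.1949
  f5: (p6, p4, p0) → 20.1263
  f6: (p1, p0, p2) → 27.9031
  f7: (p1, p6, p2) → 23.4056
  f8: (p1, p6, p0) → 9.7494
Σ area = 344.319

Check V−E+F: 6 − 12 + 8 = 2.


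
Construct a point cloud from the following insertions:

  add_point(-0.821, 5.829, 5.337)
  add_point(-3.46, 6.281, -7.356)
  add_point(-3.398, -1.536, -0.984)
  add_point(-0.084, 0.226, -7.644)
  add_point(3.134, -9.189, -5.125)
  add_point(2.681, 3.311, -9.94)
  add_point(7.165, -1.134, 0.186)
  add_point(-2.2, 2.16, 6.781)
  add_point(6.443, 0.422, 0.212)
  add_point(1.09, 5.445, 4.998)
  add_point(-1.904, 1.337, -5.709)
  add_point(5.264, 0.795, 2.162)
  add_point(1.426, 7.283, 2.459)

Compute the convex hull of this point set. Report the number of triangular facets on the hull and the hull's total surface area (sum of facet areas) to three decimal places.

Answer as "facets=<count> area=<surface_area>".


12 of the 13 inputs are extreme points: [0, 1, 2, 3, 4, 5, 6, 7, 8, 9, 11, 12].

Facet areas (half cross-product norm):
  f1: (p7, p4, p6) → 61.1646
  f2: (p5, p4, p6) → 59.7291
  f3: (p12, p5, p1) → 40.1461
  f4: (p2, p4, p1) → 52.1912
  f5: (p2, p7, p1) → 42.5478
  f6: (p2, p7, p4) → 39.2323
  f7: (p3, p4, p1) → 11.8632
  f8: (p3, p5, p1) → 15.8481
  f9: (p3, p5, p4) → 20.5600
  f10: (p8, p5, p6) → 8.9621
  f11: (p8, p12, p5) → 48.6126
  f12: (p11, p7, p6) → 7.3064
  f13: (p11, p9, p7) → 16.9939
  f14: (p11, p8, p6) → 1.8367
  f15: (p11, p9, p12) → 10.8159
  f16: (p11, p8, p12) → 7.8553
  f17: (p0, p9, p7) → 4.0421
  f18: (p0, p9, p12) → 3.0929
  f19: (p0, p7, p1) → 25.8310
  f20: (p0, p12, p1) → 20.1384
Σ area = 498.770

Euler characteristic 12−30+20 = 2 ✓

facets=20 area=498.770


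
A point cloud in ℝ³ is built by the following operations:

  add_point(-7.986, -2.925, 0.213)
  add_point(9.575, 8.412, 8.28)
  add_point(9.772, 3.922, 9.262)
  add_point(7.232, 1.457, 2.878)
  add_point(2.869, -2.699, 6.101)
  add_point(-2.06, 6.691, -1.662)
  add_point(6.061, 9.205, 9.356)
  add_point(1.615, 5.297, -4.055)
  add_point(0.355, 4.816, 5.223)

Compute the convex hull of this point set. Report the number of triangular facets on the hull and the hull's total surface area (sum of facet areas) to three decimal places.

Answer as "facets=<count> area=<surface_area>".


facets=14 area=463.207

Hull vertices (9/9): indices [0, 1, 2, 3, 4, 5, 6, 7, 8].

Area of each hull facet:
  f1: (p5, p7, p0) → 25.5476
  f2: (p4, p6, p0) → 73.4762
  f3: (p4, p6, p2) → 32.1617
  f4: (p1, p6, p2) → 8.4989
  f5: (p1, p5, p6) → 25.1083
  f6: (p1, p5, p7) → 34.4522
  f7: (p8, p6, p0) → 6.9267
  f8: (p8, p5, p0) → 42.3190
  f9: (p8, p5, p6) → 26.2389
  f10: (p3, p4, p2) → 24.9376
  f11: (p3, p1, p2) → 16.6521
  f12: (p3, p1, p7) → 42.6167
  f13: (p3, p7, p0) → 64.6991
  f14: (p3, p4, p0) → 39.5717
Σ area = 463.207

Euler: V−E+F = 9−21+14 = 2.


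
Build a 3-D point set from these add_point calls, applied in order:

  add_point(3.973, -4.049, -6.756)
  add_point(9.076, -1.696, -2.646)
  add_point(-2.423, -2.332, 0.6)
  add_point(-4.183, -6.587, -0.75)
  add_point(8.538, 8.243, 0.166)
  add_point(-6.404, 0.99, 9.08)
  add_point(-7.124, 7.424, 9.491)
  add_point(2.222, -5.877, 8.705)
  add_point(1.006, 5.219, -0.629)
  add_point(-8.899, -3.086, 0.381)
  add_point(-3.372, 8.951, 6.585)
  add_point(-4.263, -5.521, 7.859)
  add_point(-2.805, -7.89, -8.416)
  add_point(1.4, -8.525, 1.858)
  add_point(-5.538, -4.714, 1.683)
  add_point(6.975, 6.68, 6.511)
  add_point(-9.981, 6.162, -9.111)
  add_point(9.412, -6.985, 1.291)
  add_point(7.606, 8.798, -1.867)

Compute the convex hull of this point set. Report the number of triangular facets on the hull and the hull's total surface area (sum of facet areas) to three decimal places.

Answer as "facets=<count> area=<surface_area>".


facets=28 area=1223.625

Extreme-point indices: [0, 1, 3, 4, 5, 6, 7, 9, 10, 11, 12, 13, 15, 16, 17, 18] — 16 of 19 on the boundary.

Facet areas (half cross-product norm):
  f1: (p18, p10, p16) → 115.6613
  f2: (p12, p13, p17) → 43.4361
  f3: (p0, p12, p17) → 35.4112
  f4: (p0, p18, p16) → 119.1652
  f5: (p0, p12, p16) → 62.8676
  f6: (p6, p10, p16) → 42.2136
  f7: (p6, p15, p10) → 19.5195
  f8: (p9, p12, p16) → 76.2764
  f9: (p9, p6, p16) → 93.1138
  f10: (p9, p6, p5) → 28.9892
  f11: (p4, p18, p10) → 15.5900
  f12: (p4, p15, p10) → 34.9818
  f13: (p4, p15, p17) → 49.2082
  f14: (p7, p15, p17) → 68.2542
  f15: (p7, p13, p17) → 30.0161
  f16: (p7, p6, p5) → 25.3315
  f17: (p7, p6, p15) → 92.7557
  f18: (p1, p0, p17) → 22.8194
  f19: (p1, p0, p18) → 35.5525
  f20: (p1, p4, p17) → 27.0458
  f21: (p1, p4, p18) → 11.9158
  f22: (p3, p12, p13) → 25.0338
  f23: (p3, p9, p12) → 21.4586
  f24: (p11, p9, p5) → 30.6685
  f25: (p11, p7, p5) → 21.5003
  f26: (p11, p3, p9) → 25.0038
  f27: (p11, p7, p13) → 23.6497
  f28: (p11, p3, p13) → 26.1855
Σ area = 1223.625

Euler: V−E+F = 16−42+28 = 2.


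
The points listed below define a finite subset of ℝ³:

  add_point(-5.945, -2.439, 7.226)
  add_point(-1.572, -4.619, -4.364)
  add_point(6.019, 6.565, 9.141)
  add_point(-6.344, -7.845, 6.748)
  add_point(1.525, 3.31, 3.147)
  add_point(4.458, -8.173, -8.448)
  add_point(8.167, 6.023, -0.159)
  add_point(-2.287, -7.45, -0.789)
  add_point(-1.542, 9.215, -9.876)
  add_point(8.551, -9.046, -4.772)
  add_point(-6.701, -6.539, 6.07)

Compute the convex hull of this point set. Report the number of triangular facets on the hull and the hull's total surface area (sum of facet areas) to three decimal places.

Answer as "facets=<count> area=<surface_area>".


Points on the hull: [0, 1, 2, 3, 5, 6, 7, 8, 9, 10] (10 of 11).

Triangle areas on the boundary:
  f1: (p6, p8, p9) → 111.0984
  f2: (p6, p2, p9) → 70.7453
  f3: (p6, p2, p8) → 58.2710
  f4: (p5, p8, p9) → 46.1991
  f5: (p3, p2, p9) → 166.5696
  f6: (p3, p5, p9) → 51.6225
  f7: (p0, p8, p10) → 43.0041
  f8: (p0, p2, p8) → 146.9914
  f9: (p0, p3, p10) → 2.4707
  f10: (p0, p3, p2) → 30.7916
  f11: (p1, p8, p10) → 76.9740
  f12: (p1, p5, p8) → 58.8695
  f13: (p7, p3, p5) → 11.1106
  f14: (p7, p1, p5) → 18.1720
  f15: (p7, p3, p10) → 6.1418
  f16: (p7, p1, p10) → 14.1887
Σ area = 913.221

Euler: V−E+F = 10−24+16 = 2.

facets=16 area=913.221


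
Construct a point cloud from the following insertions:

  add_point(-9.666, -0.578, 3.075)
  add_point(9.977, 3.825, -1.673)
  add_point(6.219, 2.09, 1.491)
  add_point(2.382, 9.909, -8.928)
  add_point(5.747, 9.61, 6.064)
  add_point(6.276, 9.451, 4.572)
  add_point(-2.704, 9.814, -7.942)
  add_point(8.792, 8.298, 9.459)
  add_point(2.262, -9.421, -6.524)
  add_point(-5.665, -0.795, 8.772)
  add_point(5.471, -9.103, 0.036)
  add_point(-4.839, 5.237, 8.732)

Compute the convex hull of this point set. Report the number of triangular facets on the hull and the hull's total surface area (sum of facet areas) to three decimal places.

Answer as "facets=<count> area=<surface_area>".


facets=18 area=1060.546

11 of the 12 inputs are extreme points: [0, 1, 3, 4, 5, 6, 7, 8, 9, 10, 11].

Triangle areas on the boundary:
  f1: (p3, p8, p1) → 97.3564
  f2: (p7, p3, p1) → 69.6921
  f3: (p10, p8, p1) → 50.2919
  f4: (p10, p7, p1) → 81.4641
  f5: (p10, p9, p7) → 134.5192
  f6: (p10, p8, p0) → 63.1414
  f7: (p10, p9, p0) → 57.1289
  f8: (p11, p9, p0) → 21.1844
  f9: (p11, p9, p7) → 39.9147
  f10: (p4, p11, p7) → 26.5067
  f11: (p5, p7, p3) → 10.1469
  f12: (p5, p4, p3) → 6.6311
  f13: (p5, p4, p7) → 3.4083
  f14: (p6, p4, p3) → 39.7982
  f15: (p6, p4, p11) → 92.7264
  f16: (p6, p11, p0) → 77.0618
  f17: (p6, p8, p0) → 139.1647
  f18: (p6, p3, p8) → 50.4091
Σ area = 1060.546

Euler: V−E+F = 11−27+18 = 2.


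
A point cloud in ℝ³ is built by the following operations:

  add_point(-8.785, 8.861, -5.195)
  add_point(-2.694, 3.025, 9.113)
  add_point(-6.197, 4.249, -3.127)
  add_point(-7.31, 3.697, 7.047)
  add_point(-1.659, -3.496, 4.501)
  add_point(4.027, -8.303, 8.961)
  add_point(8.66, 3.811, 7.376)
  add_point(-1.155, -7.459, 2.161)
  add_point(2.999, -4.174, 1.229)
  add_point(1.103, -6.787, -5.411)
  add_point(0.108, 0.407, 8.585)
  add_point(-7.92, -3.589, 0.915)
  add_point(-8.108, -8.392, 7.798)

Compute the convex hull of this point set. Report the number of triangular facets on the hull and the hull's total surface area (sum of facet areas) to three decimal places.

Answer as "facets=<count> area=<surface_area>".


facets=12 area=861.460

Extreme-point indices: [0, 1, 3, 5, 6, 9, 11, 12] — 8 of 13 on the boundary.

Per-facet area ½‖(b−a)×(c−a)‖:
  f1: (p9, p6, p0) → 162.2318
  f2: (p5, p9, p6) → 95.3344
  f3: (p5, p9, p12) → 86.0226
  f4: (p3, p12, p0) → 73.0915
  f5: (p11, p12, p0) → 28.5815
  f6: (p11, p9, p0) → 79.5941
  f7: (p11, p9, p12) → 45.7894
  f8: (p1, p6, p0) → 93.5277
  f9: (p1, p3, p0) → 29.0949
  f10: (p1, p5, p6) → 67.8607
  f11: (p1, p5, p12) → 69.5127
  f12: (p1, p3, p12) → 30.8184
Σ area = 861.460

Euler characteristic 8−18+12 = 2 ✓


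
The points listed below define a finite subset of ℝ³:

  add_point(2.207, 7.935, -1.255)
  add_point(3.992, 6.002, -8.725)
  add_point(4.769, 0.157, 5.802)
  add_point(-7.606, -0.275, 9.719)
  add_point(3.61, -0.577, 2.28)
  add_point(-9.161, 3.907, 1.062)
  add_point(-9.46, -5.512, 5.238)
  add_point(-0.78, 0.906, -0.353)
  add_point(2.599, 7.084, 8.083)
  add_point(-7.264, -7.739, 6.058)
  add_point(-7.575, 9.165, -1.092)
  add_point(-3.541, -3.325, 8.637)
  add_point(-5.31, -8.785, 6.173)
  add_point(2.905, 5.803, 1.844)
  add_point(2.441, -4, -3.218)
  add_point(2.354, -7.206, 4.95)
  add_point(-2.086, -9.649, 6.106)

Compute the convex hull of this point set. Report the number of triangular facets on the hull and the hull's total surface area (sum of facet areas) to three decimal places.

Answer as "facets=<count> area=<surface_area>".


Points on the hull: [0, 1, 2, 3, 5, 6, 8, 9, 10, 11, 12, 14, 15, 16] (14 of 17).

Triangle areas on the boundary:
  f1: (p14, p1, p6) → 74.4624
  f2: (p14, p1, p2) → 58.7288
  f3: (p0, p1, p10) → 37.6001
  f4: (p5, p3, p6) → 33.3203
  f5: (p5, p3, p10) → 21.4711
  f6: (p5, p1, p6) → 78.8336
  f7: (p5, p1, p10) → 40.9344
  f8: (p8, p3, p10) → 79.8560
  f9: (p8, p0, p10) → 46.2388
  f10: (p8, p1, p2) → 59.4749
  f11: (p8, p0, p1) → 15.6551
  f12: (p15, p14, p2) → 33.1490
  f13: (p15, p16, p14) → 21.0271
  f14: (p9, p3, p6) → 11.3714
  f15: (p9, p14, p6) → 22.3686
  f16: (p11, p16, p3) → 11.5010
  f17: (p11, p8, p3) → 31.2765
  f18: (p11, p8, p2) → 35.9344
  f19: (p11, p15, p2) → 29.7817
  f20: (p11, p15, p16) → 17.8469
  f21: (p12, p16, p3) → 13.9754
  f22: (p12, p9, p3) → 8.3084
  f23: (p12, p16, p14) → 19.0138
  f24: (p12, p9, p14) → 13.7929
Σ area = 815.922

Euler: V−E+F = 14−36+24 = 2.

facets=24 area=815.922


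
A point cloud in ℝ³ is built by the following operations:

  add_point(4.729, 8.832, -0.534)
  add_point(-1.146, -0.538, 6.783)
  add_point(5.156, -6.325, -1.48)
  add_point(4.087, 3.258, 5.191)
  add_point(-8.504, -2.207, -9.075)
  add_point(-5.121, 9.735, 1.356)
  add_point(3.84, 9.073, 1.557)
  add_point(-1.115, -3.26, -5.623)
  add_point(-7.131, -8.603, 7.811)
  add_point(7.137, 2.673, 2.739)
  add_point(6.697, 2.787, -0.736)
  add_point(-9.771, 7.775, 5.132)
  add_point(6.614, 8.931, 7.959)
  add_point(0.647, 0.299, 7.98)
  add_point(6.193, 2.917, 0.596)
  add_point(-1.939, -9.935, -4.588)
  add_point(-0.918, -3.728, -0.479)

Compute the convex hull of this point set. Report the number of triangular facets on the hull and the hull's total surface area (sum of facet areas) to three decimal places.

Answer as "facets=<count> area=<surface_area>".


13 of the 17 inputs are extreme points: [0, 2, 4, 5, 6, 7, 8, 9, 10, 11, 12, 13, 15].

Per-facet area ½‖(b−a)×(c−a)‖:
  f1: (p8, p4, p11) → 131.3441
  f2: (p8, p4, p15) → 74.6799
  f3: (p12, p8, p11) → 139.1297
  f4: (p2, p8, p15) → 57.6266
  f5: (p2, p12, p9) → 14.7729
  f6: (p5, p4, p11) → 51.0916
  f7: (p5, p0, p4) → 81.6224
  f8: (p5, p12, p11) → 40.1261
  f9: (p10, p2, p9) → 16.2080
  f10: (p10, p12, p9) → 11.4382
  f11: (p10, p12, p0) → 27.6601
  f12: (p10, p0, p4) → 57.3728
  f13: (p13, p12, p8) → 7.0831
  f14: (p13, p2, p8) → 72.1680
  f15: (p13, p2, p12) → 63.2861
  f16: (p6, p12, p0) → 5.8254
  f17: (p6, p5, p0) → 9.5176
  f18: (p6, p5, p12) → 28.4846
  f19: (p7, p10, p4) → 29.8322
  f20: (p7, p10, p2) → 36.8534
  f21: (p7, p4, p15) → 27.8879
  f22: (p7, p2, p15) → 25.8237
Σ area = 1009.834

Check V−E+F: 13 − 33 + 22 = 2.

facets=22 area=1009.834


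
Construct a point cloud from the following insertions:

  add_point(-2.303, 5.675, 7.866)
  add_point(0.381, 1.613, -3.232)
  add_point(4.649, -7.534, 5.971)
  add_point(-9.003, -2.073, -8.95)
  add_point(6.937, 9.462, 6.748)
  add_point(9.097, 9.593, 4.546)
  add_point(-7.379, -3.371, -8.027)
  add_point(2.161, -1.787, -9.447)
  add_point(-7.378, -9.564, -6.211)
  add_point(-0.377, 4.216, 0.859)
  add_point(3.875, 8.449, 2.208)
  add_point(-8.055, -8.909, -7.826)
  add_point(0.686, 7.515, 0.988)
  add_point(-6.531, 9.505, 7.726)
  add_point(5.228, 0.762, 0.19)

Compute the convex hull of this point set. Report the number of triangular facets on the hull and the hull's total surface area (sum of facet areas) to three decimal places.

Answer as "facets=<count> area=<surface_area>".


Extreme-point indices: [0, 2, 3, 4, 5, 7, 8, 10, 11, 12, 13] — 11 of 15 on the boundary.

Triangle areas on the boundary:
  f1: (p7, p2, p5) → 137.2239
  f2: (p7, p2, p8) → 99.7846
  f3: (p13, p2, p8) → 171.8830
  f4: (p13, p2, p0) → 15.9497
  f5: (p11, p7, p3) → 38.8739
  f6: (p11, p7, p8) → 11.7386
  f7: (p11, p13, p3) → 65.3424
  f8: (p11, p13, p8) → 21.4499
  f9: (p12, p13, p3) → 84.5706
  f10: (p12, p7, p3) → 77.9922
  f11: (p4, p13, p5) → 13.8037
  f12: (p4, p13, p0) → 25.9439
  f13: (p4, p2, p5) → 26.3590
  f14: (p4, p2, p0) → 75.1540
  f15: (p10, p13, p5) → 28.0290
  f16: (p10, p12, p13) → 16.6119
  f17: (p10, p7, p5) → 38.7176
  f18: (p10, p12, p7) → 23.4336
Σ area = 972.862

Euler: V−E+F = 11−27+18 = 2.

facets=18 area=972.862


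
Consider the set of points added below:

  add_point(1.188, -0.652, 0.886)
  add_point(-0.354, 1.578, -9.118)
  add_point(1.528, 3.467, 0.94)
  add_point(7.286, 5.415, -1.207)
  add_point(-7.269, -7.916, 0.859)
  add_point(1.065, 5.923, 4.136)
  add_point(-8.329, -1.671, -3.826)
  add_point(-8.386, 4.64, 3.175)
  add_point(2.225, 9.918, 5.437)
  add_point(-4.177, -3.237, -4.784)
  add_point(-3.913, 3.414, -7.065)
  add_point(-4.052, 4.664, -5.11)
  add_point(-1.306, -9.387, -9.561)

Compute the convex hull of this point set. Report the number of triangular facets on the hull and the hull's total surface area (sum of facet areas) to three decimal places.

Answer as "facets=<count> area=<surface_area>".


Points on the hull: [0, 1, 3, 4, 5, 6, 7, 8, 10, 11, 12] (11 of 13).

Facet areas (half cross-product norm):
  f1: (p4, p8, p7) → 71.3313
  f2: (p0, p12, p3) → 56.7320
  f3: (p0, p4, p12) → 64.4702
  f4: (p0, p8, p3) → 41.0850
  f5: (p1, p12, p3) → 58.4571
  f6: (p1, p10, p3) → 26.1366
  f7: (p1, p10, p12) → 23.1605
  f8: (p11, p8, p7) → 54.7196
  f9: (p11, p10, p7) → 6.9140
  f10: (p11, p8, p3) → 55.2456
  f11: (p11, p10, p3) → 13.5197
  f12: (p6, p4, p12) → 44.6417
  f13: (p6, p10, p12) → 44.1855
  f14: (p6, p4, p7) → 36.9811
  f15: (p6, p10, p7) → 34.9214
  f16: (p5, p4, p8) → 9.6303
  f17: (p5, p0, p8) → 5.0243
  f18: (p5, p0, p4) → 33.5286
Σ area = 680.684

Check V−E+F: 11 − 27 + 18 = 2.

facets=18 area=680.684


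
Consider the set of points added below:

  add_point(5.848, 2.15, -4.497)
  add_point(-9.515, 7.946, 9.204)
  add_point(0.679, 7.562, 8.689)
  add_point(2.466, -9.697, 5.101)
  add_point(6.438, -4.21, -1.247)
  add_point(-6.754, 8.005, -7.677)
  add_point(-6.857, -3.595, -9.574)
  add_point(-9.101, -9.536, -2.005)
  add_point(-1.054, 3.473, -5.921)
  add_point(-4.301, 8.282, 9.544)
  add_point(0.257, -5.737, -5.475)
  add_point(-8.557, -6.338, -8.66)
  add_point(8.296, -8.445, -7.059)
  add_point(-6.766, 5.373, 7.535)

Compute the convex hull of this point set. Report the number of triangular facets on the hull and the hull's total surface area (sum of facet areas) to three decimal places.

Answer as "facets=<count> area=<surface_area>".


Points on the hull: [0, 1, 2, 3, 4, 5, 6, 7, 9, 11, 12] (11 of 14).

Triangle areas on the boundary:
  f1: (p5, p6, p12) → 91.3191
  f2: (p7, p3, p1) → 136.3172
  f3: (p7, p3, p12) → 91.4331
  f4: (p11, p5, p1) → 123.8053
  f5: (p11, p7, p1) → 76.3054
  f6: (p11, p5, p6) → 12.6358
  f7: (p11, p6, p12) → 26.5312
  f8: (p11, p7, p12) → 63.0161
  f9: (p0, p5, p12) → 67.4199
  f10: (p0, p2, p5) → 104.5212
  f11: (p4, p3, p12) → 32.8320
  f12: (p4, p2, p3) → 75.5866
  f13: (p4, p0, p12) → 26.2193
  f14: (p4, p0, p2) → 54.2624
  f15: (p9, p5, p1) → 44.5702
  f16: (p9, p2, p5) → 44.3757
  f17: (p9, p3, p1) → 49.7217
  f18: (p9, p2, p3) → 43.5403
Σ area = 1164.413

Euler: V−E+F = 11−27+18 = 2.

facets=18 area=1164.413


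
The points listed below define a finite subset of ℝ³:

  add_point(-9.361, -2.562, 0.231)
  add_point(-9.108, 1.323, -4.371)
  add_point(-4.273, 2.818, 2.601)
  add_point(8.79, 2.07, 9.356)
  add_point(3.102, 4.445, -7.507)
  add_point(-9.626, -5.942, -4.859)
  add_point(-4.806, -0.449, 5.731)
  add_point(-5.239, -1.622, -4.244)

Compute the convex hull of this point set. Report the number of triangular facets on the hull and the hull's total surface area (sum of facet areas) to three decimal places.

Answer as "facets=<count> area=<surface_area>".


7 of the 8 inputs are extreme points: [0, 1, 2, 3, 4, 5, 6].

Facet areas (half cross-product norm):
  f1: (p4, p3, p5) → 149.3752
  f2: (p1, p4, p5) → 45.3671
  f3: (p1, p0, p5) → 17.7093
  f4: (p6, p3, p5) → 70.6430
  f5: (p6, p0, p5) → 13.7256
  f6: (p2, p1, p0) → 22.7441
  f7: (p2, p6, p0) → 16.4995
  f8: (p2, p6, p3) → 32.4954
  f9: (p2, p4, p3) → 91.9253
  f10: (p2, p1, p4) → 51.8846
Σ area = 512.369

Check V−E+F: 7 − 15 + 10 = 2.

facets=10 area=512.369


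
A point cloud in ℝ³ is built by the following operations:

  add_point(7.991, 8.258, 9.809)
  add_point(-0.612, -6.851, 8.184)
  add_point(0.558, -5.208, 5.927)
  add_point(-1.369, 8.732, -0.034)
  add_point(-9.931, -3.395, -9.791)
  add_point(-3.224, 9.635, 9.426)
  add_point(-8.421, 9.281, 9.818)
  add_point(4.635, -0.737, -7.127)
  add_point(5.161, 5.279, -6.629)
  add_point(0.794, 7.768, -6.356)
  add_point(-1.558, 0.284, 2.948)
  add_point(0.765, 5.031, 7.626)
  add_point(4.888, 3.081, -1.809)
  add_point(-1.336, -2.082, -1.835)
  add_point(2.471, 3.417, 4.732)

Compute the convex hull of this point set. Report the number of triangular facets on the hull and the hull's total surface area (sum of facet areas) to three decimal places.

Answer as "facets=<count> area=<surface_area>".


Extreme-point indices: [0, 1, 3, 4, 5, 6, 7, 8, 9] — 9 of 15 on the boundary.

Facet areas (half cross-product norm):
  f1: (p1, p6, p4) → 178.0554
  f2: (p1, p6, p0) → 129.0818
  f3: (p9, p6, p4) → 147.4841
  f4: (p5, p6, p0) → 6.4177
  f5: (p7, p1, p0) → 140.1711
  f6: (p7, p1, p4) → 127.5312
  f7: (p3, p9, p6) → 12.3433
  f8: (p3, p5, p6) → 24.4357
  f9: (p3, p9, p0) → 40.9095
  f10: (p3, p5, p0) → 53.9521
  f11: (p8, p9, p0) → 42.6462
  f12: (p8, p7, p0) → 49.4458
  f13: (p8, p9, p4) → 38.8697
  f14: (p8, p7, p4) → 43.8355
Σ area = 1035.179

Check V−E+F: 9 − 21 + 14 = 2.

facets=14 area=1035.179


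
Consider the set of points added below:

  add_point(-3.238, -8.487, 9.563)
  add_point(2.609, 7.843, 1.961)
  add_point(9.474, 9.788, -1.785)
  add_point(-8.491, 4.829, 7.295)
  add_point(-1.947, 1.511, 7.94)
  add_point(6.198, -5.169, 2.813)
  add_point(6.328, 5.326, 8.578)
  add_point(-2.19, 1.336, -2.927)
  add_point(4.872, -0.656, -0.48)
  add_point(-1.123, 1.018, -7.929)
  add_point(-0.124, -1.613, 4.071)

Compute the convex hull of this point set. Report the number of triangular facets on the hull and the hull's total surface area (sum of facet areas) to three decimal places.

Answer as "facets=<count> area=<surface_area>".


Hull vertices (7/11): indices [0, 1, 2, 3, 5, 6, 9].

Per-facet area ½‖(b−a)×(c−a)‖:
  f1: (p9, p2, p3) → 128.2869
  f2: (p9, p0, p3) → 122.5986
  f3: (p6, p0, p3) → 101.2792
  f4: (p5, p9, p2) → 98.8216
  f5: (p5, p9, p0) → 86.0322
  f6: (p5, p6, p2) → 69.8525
  f7: (p5, p6, p0) → 72.2354
  f8: (p1, p2, p3) → 2.5629
  f9: (p1, p6, p3) → 50.6885
  f10: (p1, p6, p2) → 32.1558
Σ area = 764.513

Euler characteristic 7−15+10 = 2 ✓

facets=10 area=764.513


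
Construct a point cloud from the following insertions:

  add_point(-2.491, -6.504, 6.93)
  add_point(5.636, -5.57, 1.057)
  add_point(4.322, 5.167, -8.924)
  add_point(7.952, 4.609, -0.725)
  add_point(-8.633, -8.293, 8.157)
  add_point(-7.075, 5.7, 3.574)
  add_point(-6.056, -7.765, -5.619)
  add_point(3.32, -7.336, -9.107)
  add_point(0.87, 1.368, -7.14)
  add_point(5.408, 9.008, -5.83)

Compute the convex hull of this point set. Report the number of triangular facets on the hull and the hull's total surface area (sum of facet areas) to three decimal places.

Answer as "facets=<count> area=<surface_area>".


Hull vertices (9/10): indices [0, 1, 2, 3, 4, 5, 6, 7, 9].

Facet areas (half cross-product norm):
  f1: (p5, p9, p3) → 55.4351
  f2: (p1, p7, p4) → 83.7376
  f3: (p1, p7, p3) → 55.9241
  f4: (p6, p7, p4) → 60.1527
  f5: (p6, p5, p4) → 96.9112
  f6: (p0, p1, p4) → 14.5458
  f7: (p0, p1, p3) → 49.6702
  f8: (p0, p5, p4) → 43.8294
  f9: (p0, p5, p3) → 99.8647
  f10: (p2, p5, p9) → 40.3146
  f11: (p2, p6, p5) → 120.9850
  f12: (p2, p6, p7) → 62.4054
  f13: (p2, p7, p3) → 56.3419
  f14: (p2, p9, p3) → 18.1698
Σ area = 858.288

Euler: V−E+F = 9−21+14 = 2.

facets=14 area=858.288


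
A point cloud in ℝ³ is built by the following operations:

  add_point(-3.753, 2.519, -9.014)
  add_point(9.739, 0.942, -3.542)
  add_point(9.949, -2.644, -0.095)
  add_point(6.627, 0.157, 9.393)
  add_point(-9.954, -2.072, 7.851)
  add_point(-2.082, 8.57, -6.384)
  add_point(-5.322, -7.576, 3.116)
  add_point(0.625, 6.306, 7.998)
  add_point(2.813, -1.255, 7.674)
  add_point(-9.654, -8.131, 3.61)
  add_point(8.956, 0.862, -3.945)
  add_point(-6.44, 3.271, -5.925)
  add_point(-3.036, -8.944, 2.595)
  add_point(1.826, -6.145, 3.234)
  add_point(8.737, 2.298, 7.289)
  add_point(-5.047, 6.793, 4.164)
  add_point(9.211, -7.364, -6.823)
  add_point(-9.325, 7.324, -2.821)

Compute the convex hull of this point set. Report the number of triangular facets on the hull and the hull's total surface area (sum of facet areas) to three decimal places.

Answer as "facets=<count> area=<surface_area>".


facets=28 area=1106.200

16 of the 18 inputs are extreme points: [0, 1, 2, 3, 4, 5, 7, 9, 10, 11, 12, 13, 14, 15, 16, 17].

Area of each hull facet:
  f1: (p16, p3, p2) → 21.5019
  f2: (p7, p3, p4) → 58.4235
  f3: (p0, p16, p5) → 53.5820
  f4: (p10, p16, p5) → 51.7812
  f5: (p15, p7, p4) → 36.7045
  f6: (p15, p7, p5) → 36.0710
  f7: (p17, p0, p5) → 27.3161
  f8: (p17, p15, p4) → 43.9978
  f9: (p17, p15, p5) → 33.4097
  f10: (p14, p7, p3) → 15.8777
  f11: (p14, p3, p2) → 16.0171
  f12: (p14, p7, p5) → 66.3880
  f13: (p9, p3, p4) → 61.7213
  f14: (p9, p12, p3) → 43.7386
  f15: (p9, p17, p4) → 52.3608
  f16: (p9, p0, p16) → 141.4551
  f17: (p9, p12, p16) → 27.3506
  f18: (p13, p16, p3) → 60.5372
  f19: (p13, p12, p3) → 17.2689
  f20: (p13, p12, p16) → 32.9062
  f21: (p1, p14, p2) → 22.0070
  f22: (p1, p16, p2) → 20.2878
  f23: (p1, p10, p16) → 3.7689
  f24: (p1, p10, p5) → 4.0376
  f25: (p1, p14, p5) → 78.5456
  f26: (p11, p17, p0) → 6.7105
  f27: (p11, p9, p0) → 27.9993
  f28: (p11, p9, p17) → 44.4343
Σ area = 1106.200

Check V−E+F: 16 − 42 + 28 = 2.


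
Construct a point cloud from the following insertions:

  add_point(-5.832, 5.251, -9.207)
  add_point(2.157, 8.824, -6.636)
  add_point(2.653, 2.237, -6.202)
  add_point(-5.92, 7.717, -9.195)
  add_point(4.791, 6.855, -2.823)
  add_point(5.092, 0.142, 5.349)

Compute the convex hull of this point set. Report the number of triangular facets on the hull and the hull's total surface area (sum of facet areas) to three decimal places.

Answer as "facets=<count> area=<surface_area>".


facets=8 area=230.885

Extreme-point indices: [0, 1, 2, 3, 4, 5] — 6 of 6 on the boundary.

Area of each hull facet:
  f1: (p0, p5, p3) → 22.3412
  f2: (p0, p1, p3) → 10.4925
  f3: (p2, p0, p5) → 47.8149
  f4: (p2, p0, p1) → 28.7464
  f5: (p4, p5, p3) → 58.6067
  f6: (p4, p1, p3) → 15.9582
  f7: (p4, p2, p5) → 32.2852
  f8: (p4, p2, p1) → 14.6397
Σ area = 230.885

Euler characteristic 6−12+8 = 2 ✓


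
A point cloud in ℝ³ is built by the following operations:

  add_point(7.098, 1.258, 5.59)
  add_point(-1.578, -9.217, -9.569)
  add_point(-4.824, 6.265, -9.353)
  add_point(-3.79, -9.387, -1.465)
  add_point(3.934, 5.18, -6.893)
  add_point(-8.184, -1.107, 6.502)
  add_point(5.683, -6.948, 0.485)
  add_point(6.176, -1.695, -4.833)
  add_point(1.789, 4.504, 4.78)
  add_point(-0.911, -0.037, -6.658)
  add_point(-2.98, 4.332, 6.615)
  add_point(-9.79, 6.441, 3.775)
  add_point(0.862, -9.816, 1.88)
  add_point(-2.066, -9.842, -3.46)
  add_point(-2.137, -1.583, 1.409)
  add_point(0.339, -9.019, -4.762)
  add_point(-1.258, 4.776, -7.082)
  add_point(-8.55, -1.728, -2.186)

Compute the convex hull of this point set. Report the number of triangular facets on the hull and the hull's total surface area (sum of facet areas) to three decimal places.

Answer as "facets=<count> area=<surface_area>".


facets=26 area=931.425

Points on the hull: [0, 1, 2, 3, 4, 5, 6, 7, 8, 10, 11, 12, 13, 15, 17] (15 of 18).

Triangle areas on the boundary:
  f1: (p8, p4, p11) → 69.7865
  f2: (p8, p4, p0) → 37.2985
  f3: (p2, p4, p11) → 64.0466
  f4: (p2, p4, p1) → 68.9353
  f5: (p12, p5, p0) → 83.8353
  f6: (p12, p1, p13) → 10.4342
  f7: (p12, p15, p1) → 5.7786
  f8: (p17, p5, p11) → 34.3048
  f9: (p17, p2, p11) → 57.1896
  f10: (p17, p2, p1) → 71.0576
  f11: (p7, p4, p1) → 42.6094
  f12: (p7, p4, p0) → 40.8429
  f13: (p10, p5, p0) → 35.6492
  f14: (p10, p8, p0) → 11.0417
  f15: (p10, p5, p11) → 26.2094
  f16: (p10, p8, p11) → 14.2796
  f17: (p3, p12, p13) → 7.6482
  f18: (p3, p12, p5) → 35.3174
  f19: (p3, p17, p5) → 39.3992
  f20: (p3, p1, p13) → 5.2265
  f21: (p3, p17, p1) → 37.9671
  f22: (p6, p12, p15) → 18.8607
  f23: (p6, p15, p1) → 9.1143
  f24: (p6, p7, p1) → 43.2394
  f25: (p6, p12, p0) → 25.7286
  f26: (p6, p7, p0) → 35.6243
Σ area = 931.425

Euler: V−E+F = 15−39+26 = 2.


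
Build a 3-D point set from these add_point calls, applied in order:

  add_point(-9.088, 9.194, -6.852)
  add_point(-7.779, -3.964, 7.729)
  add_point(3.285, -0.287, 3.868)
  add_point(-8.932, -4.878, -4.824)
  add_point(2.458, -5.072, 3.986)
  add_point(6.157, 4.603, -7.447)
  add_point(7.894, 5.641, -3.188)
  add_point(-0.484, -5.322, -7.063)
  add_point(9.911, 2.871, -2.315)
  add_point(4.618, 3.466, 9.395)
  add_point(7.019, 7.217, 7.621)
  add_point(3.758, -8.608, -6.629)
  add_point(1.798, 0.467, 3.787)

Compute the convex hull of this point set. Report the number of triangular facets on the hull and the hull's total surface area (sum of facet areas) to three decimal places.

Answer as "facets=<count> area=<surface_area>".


facets=18 area=1034.615

Hull vertices (11/13): indices [0, 1, 3, 4, 5, 6, 7, 8, 9, 10, 11].

Facet areas (half cross-product norm):
  f1: (p5, p11, p8) → 43.3940
  f2: (p3, p1, p0) → 89.6243
  f3: (p3, p1, p11) → 84.1672
  f4: (p4, p1, p11) → 54.7373
  f5: (p4, p1, p9) → 56.4898
  f6: (p4, p11, p8) → 66.5919
  f7: (p4, p9, p8) → 60.0638
  f8: (p10, p9, p8) → 26.5838
  f9: (p10, p1, p0) → 170.7056
  f10: (p10, p1, p9) → 21.6484
  f11: (p7, p3, p0) → 62.1931
  f12: (p7, p3, p11) → 14.9992
  f13: (p7, p5, p0) → 90.9835
  f14: (p7, p5, p11) → 32.0777
  f15: (p6, p5, p8) → 8.0484
  f16: (p6, p10, p8) → 19.3036
  f17: (p6, p5, p0) → 36.3178
  f18: (p6, p10, p0) → 96.6854
Σ area = 1034.615

Euler characteristic 11−27+18 = 2 ✓


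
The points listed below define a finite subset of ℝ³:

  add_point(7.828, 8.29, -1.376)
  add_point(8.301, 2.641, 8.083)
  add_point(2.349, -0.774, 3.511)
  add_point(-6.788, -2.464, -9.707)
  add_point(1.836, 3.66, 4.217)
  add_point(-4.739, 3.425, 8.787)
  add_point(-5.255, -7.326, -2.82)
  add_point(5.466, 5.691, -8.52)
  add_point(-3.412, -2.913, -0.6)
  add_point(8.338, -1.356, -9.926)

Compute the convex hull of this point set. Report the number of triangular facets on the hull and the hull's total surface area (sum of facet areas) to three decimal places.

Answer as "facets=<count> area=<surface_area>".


Hull vertices (7/10): indices [0, 1, 3, 5, 6, 7, 9].

Triangle areas on the boundary:
  f1: (p6, p9, p3) → 64.4716
  f2: (p6, p5, p3) → 66.3084
  f3: (p7, p9, p3) → 55.8707
  f4: (p7, p0, p9) → 28.8507
  f5: (p7, p5, p3) → 136.0371
  f6: (p7, p5, p0) → 65.4534
  f7: (p1, p6, p5) → 103.4270
  f8: (p1, p5, p0) → 72.1073
  f9: (p1, p6, p9) → 142.5182
  f10: (p1, p0, p9) → 69.9160
Σ area = 804.960

Euler characteristic 7−15+10 = 2 ✓

facets=10 area=804.960


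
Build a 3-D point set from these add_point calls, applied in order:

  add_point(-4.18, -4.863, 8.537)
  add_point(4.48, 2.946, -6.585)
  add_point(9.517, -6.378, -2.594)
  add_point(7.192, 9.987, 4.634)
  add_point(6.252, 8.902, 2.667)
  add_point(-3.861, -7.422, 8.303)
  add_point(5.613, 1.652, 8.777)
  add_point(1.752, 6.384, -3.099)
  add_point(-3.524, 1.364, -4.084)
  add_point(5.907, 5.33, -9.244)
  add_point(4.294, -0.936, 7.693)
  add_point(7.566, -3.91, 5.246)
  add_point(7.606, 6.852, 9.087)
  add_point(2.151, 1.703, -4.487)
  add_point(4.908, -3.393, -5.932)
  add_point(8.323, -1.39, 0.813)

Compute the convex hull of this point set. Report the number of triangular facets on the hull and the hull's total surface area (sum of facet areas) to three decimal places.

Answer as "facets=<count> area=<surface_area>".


Hull vertices (11/16): indices [0, 2, 3, 5, 6, 7, 8, 9, 11, 12, 14].

Per-facet area ½‖(b−a)×(c−a)‖:
  f1: (p9, p3, p2) → 100.2067
  f2: (p12, p3, p0) → 42.9594
  f3: (p12, p3, p2) → 48.2311
  f4: (p8, p3, p0) → 112.0363
  f5: (p11, p12, p2) → 39.0997
  f6: (p14, p9, p2) → 25.4010
  f7: (p14, p8, p9) → 44.2375
  f8: (p7, p9, p3) → 35.0800
  f9: (p7, p8, p3) → 25.3425
  f10: (p7, p8, p9) → 27.0177
  f11: (p5, p11, p2) → 48.6111
  f12: (p5, p14, p2) → 54.4239
  f13: (p5, p8, p0) → 17.0864
  f14: (p5, p14, p8) → 74.4265
  f15: (p6, p11, p12) → 14.0211
  f16: (p6, p5, p11) → 41.8475
  f17: (p6, p12, p0) → 19.0166
  f18: (p6, p5, p0) → 13.6285
Σ area = 782.673

Euler characteristic 11−27+18 = 2 ✓

facets=18 area=782.673


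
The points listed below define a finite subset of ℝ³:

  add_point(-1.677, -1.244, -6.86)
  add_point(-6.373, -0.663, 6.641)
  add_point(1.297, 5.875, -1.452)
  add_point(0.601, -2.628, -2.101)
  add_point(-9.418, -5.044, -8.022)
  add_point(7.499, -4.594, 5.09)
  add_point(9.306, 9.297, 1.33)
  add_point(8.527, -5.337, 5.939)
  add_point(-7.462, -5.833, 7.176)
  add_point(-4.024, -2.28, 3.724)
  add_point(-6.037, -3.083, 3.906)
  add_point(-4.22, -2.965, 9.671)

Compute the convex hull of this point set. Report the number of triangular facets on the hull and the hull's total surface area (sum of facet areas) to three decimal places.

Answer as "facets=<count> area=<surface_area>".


Points on the hull: [0, 1, 2, 4, 6, 7, 8, 11] (8 of 12).

Area of each hull facet:
  f1: (p7, p8, p4) → 122.9419
  f2: (p7, p11, p6) → 103.5672
  f3: (p7, p11, p8) → 31.2581
  f4: (p1, p11, p6) → 42.1514
  f5: (p1, p8, p4) → 40.4280
  f6: (p1, p11, p8) → 10.1752
  f7: (p0, p7, p4) → 62.0938
  f8: (p0, p7, p6) → 117.1326
  f9: (p2, p1, p4) → 95.1732
  f10: (p2, p1, p6) → 50.5221
  f11: (p2, p0, p4) → 29.7697
  f12: (p2, p0, p6) → 29.2546
Σ area = 734.468

Euler: V−E+F = 8−18+12 = 2.

facets=12 area=734.468


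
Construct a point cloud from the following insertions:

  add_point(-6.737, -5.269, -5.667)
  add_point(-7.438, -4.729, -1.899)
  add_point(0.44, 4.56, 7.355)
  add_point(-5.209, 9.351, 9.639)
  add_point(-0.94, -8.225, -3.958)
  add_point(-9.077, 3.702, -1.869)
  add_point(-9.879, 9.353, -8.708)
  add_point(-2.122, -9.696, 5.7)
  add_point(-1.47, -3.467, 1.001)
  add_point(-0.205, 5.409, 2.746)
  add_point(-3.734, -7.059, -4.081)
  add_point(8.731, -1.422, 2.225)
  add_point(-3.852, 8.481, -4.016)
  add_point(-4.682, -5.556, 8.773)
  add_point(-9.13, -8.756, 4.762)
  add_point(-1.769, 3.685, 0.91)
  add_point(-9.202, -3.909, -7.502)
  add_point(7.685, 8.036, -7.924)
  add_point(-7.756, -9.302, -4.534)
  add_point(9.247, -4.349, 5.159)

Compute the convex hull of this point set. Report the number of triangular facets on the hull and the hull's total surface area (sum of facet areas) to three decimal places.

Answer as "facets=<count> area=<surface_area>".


Hull vertices (12/20): indices [2, 3, 4, 5, 6, 7, 13, 14, 16, 17, 18, 19].

Facet areas (half cross-product norm):
  f1: (p4, p7, p19) → 60.4357
  f2: (p17, p4, p19) → 120.8558
  f3: (p17, p3, p6) → 159.7794
  f4: (p5, p3, p6) → 54.1745
  f5: (p5, p14, p6) → 24.5773
  f6: (p5, p14, p3) → 94.4465
  f7: (p13, p14, p7) → 18.2123
  f8: (p13, p14, p3) → 44.4690
  f9: (p13, p7, p19) → 35.9362
  f10: (p13, p3, p19) → 107.8170
  f11: (p16, p14, p6) → 78.5160
  f12: (p16, p17, p6) → 116.5629
  f13: (p16, p17, p4) → 93.6616
  f14: (p18, p4, p7) → 34.0100
  f15: (p18, p14, p7) → 33.5620
  f16: (p18, p16, p4) → 21.7030
  f17: (p18, p16, p14) → 27.5193
  f18: (p2, p3, p19) → 7.4524
  f19: (p2, p17, p19) → 104.6407
  f20: (p2, p17, p3) → 60.0091
Σ area = 1298.341

Check V−E+F: 12 − 30 + 20 = 2.

facets=20 area=1298.341


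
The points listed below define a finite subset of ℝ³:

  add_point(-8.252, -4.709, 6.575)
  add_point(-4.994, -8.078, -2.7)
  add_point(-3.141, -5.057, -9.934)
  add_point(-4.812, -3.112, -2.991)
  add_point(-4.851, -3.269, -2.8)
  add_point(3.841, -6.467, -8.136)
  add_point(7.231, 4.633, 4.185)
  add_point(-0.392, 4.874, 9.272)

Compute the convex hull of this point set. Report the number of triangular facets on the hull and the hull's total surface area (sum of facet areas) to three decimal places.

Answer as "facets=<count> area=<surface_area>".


7 of the 8 inputs are extreme points: [0, 1, 2, 3, 5, 6, 7].

Facet areas (half cross-product norm):
  f1: (p2, p1, p0) → 27.5875
  f2: (p7, p6, p0) → 53.8418
  f3: (p7, p2, p6) → 91.7377
  f4: (p5, p6, p0) → 140.7674
  f5: (p5, p1, p0) → 40.1807
  f6: (p5, p2, p6) → 60.3166
  f7: (p5, p2, p1) → 29.5100
  f8: (p3, p2, p0) → 16.0602
  f9: (p3, p7, p0) → 64.7361
  f10: (p3, p7, p2) → 32.0119
Σ area = 556.750

Check V−E+F: 7 − 15 + 10 = 2.

facets=10 area=556.750


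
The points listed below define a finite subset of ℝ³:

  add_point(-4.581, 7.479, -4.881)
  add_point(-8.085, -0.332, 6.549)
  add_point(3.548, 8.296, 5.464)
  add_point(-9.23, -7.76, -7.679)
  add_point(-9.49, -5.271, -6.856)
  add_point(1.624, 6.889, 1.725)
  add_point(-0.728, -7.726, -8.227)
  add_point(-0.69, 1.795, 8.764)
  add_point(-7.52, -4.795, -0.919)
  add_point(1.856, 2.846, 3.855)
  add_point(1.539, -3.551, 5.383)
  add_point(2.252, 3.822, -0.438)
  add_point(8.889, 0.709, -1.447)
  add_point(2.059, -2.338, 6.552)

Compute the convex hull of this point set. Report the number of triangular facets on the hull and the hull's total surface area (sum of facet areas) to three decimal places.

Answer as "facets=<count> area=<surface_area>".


Extreme-point indices: [0, 1, 2, 3, 4, 6, 7, 8, 10, 12, 13] — 11 of 14 on the boundary.

Area of each hull facet:
  f1: (p0, p2, p12) → 74.3035
  f2: (p1, p7, p2) → 27.9567
  f3: (p1, p0, p2) → 84.3879
  f4: (p1, p0, p4) → 86.5812
  f5: (p6, p10, p12) → 72.9171
  f6: (p6, p0, p12) → 101.1771
  f7: (p13, p10, p12) → 9.5958
  f8: (p13, p2, p12) → 53.2428
  f9: (p13, p7, p2) → 22.5688
  f10: (p13, p1, p7) → 21.5023
  f11: (p13, p1, p10) → 9.0037
  f12: (p8, p1, p10) → 42.1843
  f13: (p3, p0, p4) → 8.5606
  f14: (p3, p6, p0) → 66.1633
  f15: (p3, p1, p4) → 15.0242
  f16: (p3, p8, p1) → 10.3232
  f17: (p3, p6, p10) → 61.1155
  f18: (p3, p8, p10) → 28.5647
Σ area = 795.173

Euler: V−E+F = 11−27+18 = 2.

facets=18 area=795.173
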